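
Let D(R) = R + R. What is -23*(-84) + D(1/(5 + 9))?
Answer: 13525/7 ≈ 1932.1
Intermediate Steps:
D(R) = 2*R
-23*(-84) + D(1/(5 + 9)) = -23*(-84) + 2/(5 + 9) = 1932 + 2/14 = 1932 + 2*(1/14) = 1932 + ⅐ = 13525/7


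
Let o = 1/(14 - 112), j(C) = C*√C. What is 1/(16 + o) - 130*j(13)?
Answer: 98/1567 - 1690*√13 ≈ -6093.3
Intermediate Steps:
j(C) = C^(3/2)
o = -1/98 (o = 1/(-98) = -1/98 ≈ -0.010204)
1/(16 + o) - 130*j(13) = 1/(16 - 1/98) - 1690*√13 = 1/(1567/98) - 1690*√13 = 98/1567 - 1690*√13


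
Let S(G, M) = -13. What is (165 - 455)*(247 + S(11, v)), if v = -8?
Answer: -67860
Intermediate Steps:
(165 - 455)*(247 + S(11, v)) = (165 - 455)*(247 - 13) = -290*234 = -67860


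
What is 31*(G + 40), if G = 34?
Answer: 2294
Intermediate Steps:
31*(G + 40) = 31*(34 + 40) = 31*74 = 2294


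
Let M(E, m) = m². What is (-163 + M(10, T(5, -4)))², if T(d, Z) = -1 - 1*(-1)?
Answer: 26569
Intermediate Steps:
T(d, Z) = 0 (T(d, Z) = -1 + 1 = 0)
(-163 + M(10, T(5, -4)))² = (-163 + 0²)² = (-163 + 0)² = (-163)² = 26569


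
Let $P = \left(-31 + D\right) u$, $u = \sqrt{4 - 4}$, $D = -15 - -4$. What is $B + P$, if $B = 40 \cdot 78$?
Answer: $3120$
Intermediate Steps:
$D = -11$ ($D = -15 + 4 = -11$)
$u = 0$ ($u = \sqrt{0} = 0$)
$P = 0$ ($P = \left(-31 - 11\right) 0 = \left(-42\right) 0 = 0$)
$B = 3120$
$B + P = 3120 + 0 = 3120$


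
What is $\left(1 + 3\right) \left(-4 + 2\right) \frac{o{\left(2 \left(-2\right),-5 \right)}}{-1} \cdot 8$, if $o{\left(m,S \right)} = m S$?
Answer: $1280$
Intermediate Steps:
$o{\left(m,S \right)} = S m$
$\left(1 + 3\right) \left(-4 + 2\right) \frac{o{\left(2 \left(-2\right),-5 \right)}}{-1} \cdot 8 = \left(1 + 3\right) \left(-4 + 2\right) \frac{\left(-5\right) 2 \left(-2\right)}{-1} \cdot 8 = 4 \left(-2\right) \left(-5\right) \left(-4\right) \left(-1\right) 8 = - 8 \cdot 20 \left(-1\right) 8 = - 8 \left(\left(-20\right) 8\right) = \left(-8\right) \left(-160\right) = 1280$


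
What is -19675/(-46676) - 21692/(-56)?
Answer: 18099957/46676 ≈ 387.78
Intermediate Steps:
-19675/(-46676) - 21692/(-56) = -19675*(-1/46676) - 21692*(-1/56) = 19675/46676 + 5423/14 = 18099957/46676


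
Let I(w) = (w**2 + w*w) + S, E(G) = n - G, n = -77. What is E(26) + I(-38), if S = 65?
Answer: 2850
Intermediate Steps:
E(G) = -77 - G
I(w) = 65 + 2*w**2 (I(w) = (w**2 + w*w) + 65 = (w**2 + w**2) + 65 = 2*w**2 + 65 = 65 + 2*w**2)
E(26) + I(-38) = (-77 - 1*26) + (65 + 2*(-38)**2) = (-77 - 26) + (65 + 2*1444) = -103 + (65 + 2888) = -103 + 2953 = 2850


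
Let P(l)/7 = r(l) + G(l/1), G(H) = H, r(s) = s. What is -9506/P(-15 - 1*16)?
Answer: 679/31 ≈ 21.903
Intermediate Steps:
P(l) = 14*l (P(l) = 7*(l + l/1) = 7*(l + l*1) = 7*(l + l) = 7*(2*l) = 14*l)
-9506/P(-15 - 1*16) = -9506*1/(14*(-15 - 1*16)) = -9506*1/(14*(-15 - 16)) = -9506/(14*(-31)) = -9506/(-434) = -9506*(-1/434) = 679/31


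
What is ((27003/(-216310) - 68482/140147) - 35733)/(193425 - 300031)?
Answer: 1083271552499671/3231781952147420 ≈ 0.33519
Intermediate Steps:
((27003/(-216310) - 68482/140147) - 35733)/(193425 - 300031) = ((27003*(-1/216310) - 68482*1/140147) - 35733)/(-106606) = ((-27003/216310 - 68482/140147) - 35733)*(-1/106606) = (-18597730861/30315197570 - 35733)*(-1/106606) = -1083271552499671/30315197570*(-1/106606) = 1083271552499671/3231781952147420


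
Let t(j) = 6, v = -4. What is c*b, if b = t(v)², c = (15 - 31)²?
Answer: 9216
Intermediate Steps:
c = 256 (c = (-16)² = 256)
b = 36 (b = 6² = 36)
c*b = 256*36 = 9216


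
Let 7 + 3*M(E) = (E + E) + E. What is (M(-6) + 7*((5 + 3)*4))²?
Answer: 418609/9 ≈ 46512.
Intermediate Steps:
M(E) = -7/3 + E (M(E) = -7/3 + ((E + E) + E)/3 = -7/3 + (2*E + E)/3 = -7/3 + (3*E)/3 = -7/3 + E)
(M(-6) + 7*((5 + 3)*4))² = ((-7/3 - 6) + 7*((5 + 3)*4))² = (-25/3 + 7*(8*4))² = (-25/3 + 7*32)² = (-25/3 + 224)² = (647/3)² = 418609/9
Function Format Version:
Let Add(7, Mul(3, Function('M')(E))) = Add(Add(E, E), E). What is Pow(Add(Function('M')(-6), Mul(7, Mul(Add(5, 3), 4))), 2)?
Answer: Rational(418609, 9) ≈ 46512.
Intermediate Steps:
Function('M')(E) = Add(Rational(-7, 3), E) (Function('M')(E) = Add(Rational(-7, 3), Mul(Rational(1, 3), Add(Add(E, E), E))) = Add(Rational(-7, 3), Mul(Rational(1, 3), Add(Mul(2, E), E))) = Add(Rational(-7, 3), Mul(Rational(1, 3), Mul(3, E))) = Add(Rational(-7, 3), E))
Pow(Add(Function('M')(-6), Mul(7, Mul(Add(5, 3), 4))), 2) = Pow(Add(Add(Rational(-7, 3), -6), Mul(7, Mul(Add(5, 3), 4))), 2) = Pow(Add(Rational(-25, 3), Mul(7, Mul(8, 4))), 2) = Pow(Add(Rational(-25, 3), Mul(7, 32)), 2) = Pow(Add(Rational(-25, 3), 224), 2) = Pow(Rational(647, 3), 2) = Rational(418609, 9)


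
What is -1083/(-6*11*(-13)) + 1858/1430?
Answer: 53/1430 ≈ 0.037063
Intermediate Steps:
-1083/(-6*11*(-13)) + 1858/1430 = -1083/((-66*(-13))) + 1858*(1/1430) = -1083/858 + 929/715 = -1083*1/858 + 929/715 = -361/286 + 929/715 = 53/1430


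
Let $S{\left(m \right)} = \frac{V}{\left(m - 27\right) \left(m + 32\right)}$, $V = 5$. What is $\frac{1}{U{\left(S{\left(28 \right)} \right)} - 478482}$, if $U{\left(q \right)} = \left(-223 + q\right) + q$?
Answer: $- \frac{6}{2872229} \approx -2.089 \cdot 10^{-6}$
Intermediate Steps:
$S{\left(m \right)} = \frac{5}{\left(-27 + m\right) \left(32 + m\right)}$ ($S{\left(m \right)} = \frac{5}{\left(m - 27\right) \left(m + 32\right)} = \frac{5}{\left(-27 + m\right) \left(32 + m\right)}$)
$U{\left(q \right)} = -223 + 2 q$
$\frac{1}{U{\left(S{\left(28 \right)} \right)} - 478482} = \frac{1}{\left(-223 + 2 \frac{5}{-864 + 28^{2} + 5 \cdot 28}\right) - 478482} = \frac{1}{\left(-223 + 2 \frac{5}{-864 + 784 + 140}\right) - 478482} = \frac{1}{\left(-223 + 2 \cdot \frac{5}{60}\right) - 478482} = \frac{1}{\left(-223 + 2 \cdot 5 \cdot \frac{1}{60}\right) - 478482} = \frac{1}{\left(-223 + 2 \cdot \frac{1}{12}\right) - 478482} = \frac{1}{\left(-223 + \frac{1}{6}\right) - 478482} = \frac{1}{- \frac{1337}{6} - 478482} = \frac{1}{- \frac{2872229}{6}} = - \frac{6}{2872229}$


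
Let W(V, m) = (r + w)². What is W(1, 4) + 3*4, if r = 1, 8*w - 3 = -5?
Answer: 201/16 ≈ 12.563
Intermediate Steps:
w = -¼ (w = 3/8 + (⅛)*(-5) = 3/8 - 5/8 = -¼ ≈ -0.25000)
W(V, m) = 9/16 (W(V, m) = (1 - ¼)² = (¾)² = 9/16)
W(1, 4) + 3*4 = 9/16 + 3*4 = 9/16 + 12 = 201/16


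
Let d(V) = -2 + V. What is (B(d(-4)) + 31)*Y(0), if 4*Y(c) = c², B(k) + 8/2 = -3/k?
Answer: 0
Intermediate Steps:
B(k) = -4 - 3/k
Y(c) = c²/4
(B(d(-4)) + 31)*Y(0) = ((-4 - 3/(-2 - 4)) + 31)*((¼)*0²) = ((-4 - 3/(-6)) + 31)*((¼)*0) = ((-4 - 3*(-⅙)) + 31)*0 = ((-4 + ½) + 31)*0 = (-7/2 + 31)*0 = (55/2)*0 = 0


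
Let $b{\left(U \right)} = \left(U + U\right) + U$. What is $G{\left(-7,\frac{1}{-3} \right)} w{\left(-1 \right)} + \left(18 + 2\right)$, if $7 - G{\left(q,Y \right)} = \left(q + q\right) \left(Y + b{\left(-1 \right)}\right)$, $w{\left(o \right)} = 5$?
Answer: $- \frac{535}{3} \approx -178.33$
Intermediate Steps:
$b{\left(U \right)} = 3 U$ ($b{\left(U \right)} = 2 U + U = 3 U$)
$G{\left(q,Y \right)} = 7 - 2 q \left(-3 + Y\right)$ ($G{\left(q,Y \right)} = 7 - \left(q + q\right) \left(Y + 3 \left(-1\right)\right) = 7 - 2 q \left(Y - 3\right) = 7 - 2 q \left(-3 + Y\right)$)
$G{\left(-7,\frac{1}{-3} \right)} w{\left(-1 \right)} + \left(18 + 2\right) = \left(7 + 6 \left(-7\right) - 2 \frac{1}{-3} \left(-7\right)\right) 5 + \left(18 + 2\right) = \left(7 - 42 - \left(- \frac{2}{3}\right) \left(-7\right)\right) 5 + 20 = \left(7 - 42 - \frac{14}{3}\right) 5 + 20 = \left(- \frac{119}{3}\right) 5 + 20 = - \frac{595}{3} + 20 = - \frac{535}{3}$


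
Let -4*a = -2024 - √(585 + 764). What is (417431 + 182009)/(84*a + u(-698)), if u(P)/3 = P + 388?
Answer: 8307039520/575934189 - 4196080*√1349/575934189 ≈ 14.156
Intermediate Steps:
a = 506 + √1349/4 (a = -(-2024 - √(585 + 764))/4 = -(-2024 - √1349)/4 = 506 + √1349/4 ≈ 515.18)
u(P) = 1164 + 3*P (u(P) = 3*(P + 388) = 3*(388 + P) = 1164 + 3*P)
(417431 + 182009)/(84*a + u(-698)) = (417431 + 182009)/(84*(506 + √1349/4) + (1164 + 3*(-698))) = 599440/((42504 + 21*√1349) + (1164 - 2094)) = 599440/((42504 + 21*√1349) - 930) = 599440/(41574 + 21*√1349)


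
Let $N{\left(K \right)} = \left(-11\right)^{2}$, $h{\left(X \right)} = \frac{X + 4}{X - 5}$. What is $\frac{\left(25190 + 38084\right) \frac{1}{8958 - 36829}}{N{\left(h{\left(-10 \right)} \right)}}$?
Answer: $- \frac{63274}{3372391} \approx -0.018762$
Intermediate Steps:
$h{\left(X \right)} = \frac{4 + X}{-5 + X}$
$N{\left(K \right)} = 121$
$\frac{\left(25190 + 38084\right) \frac{1}{8958 - 36829}}{N{\left(h{\left(-10 \right)} \right)}} = \frac{\left(25190 + 38084\right) \frac{1}{8958 - 36829}}{121} = \frac{63274}{-27871} \cdot \frac{1}{121} = 63274 \left(- \frac{1}{27871}\right) \frac{1}{121} = \left(- \frac{63274}{27871}\right) \frac{1}{121} = - \frac{63274}{3372391}$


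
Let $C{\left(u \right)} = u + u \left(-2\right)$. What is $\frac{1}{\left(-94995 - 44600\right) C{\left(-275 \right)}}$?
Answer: $- \frac{1}{38388625} \approx -2.6049 \cdot 10^{-8}$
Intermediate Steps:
$C{\left(u \right)} = - u$ ($C{\left(u \right)} = u - 2 u = - u$)
$\frac{1}{\left(-94995 - 44600\right) C{\left(-275 \right)}} = \frac{1}{\left(-94995 - 44600\right) \left(\left(-1\right) \left(-275\right)\right)} = \frac{1}{\left(-139595\right) 275} = \left(- \frac{1}{139595}\right) \frac{1}{275} = - \frac{1}{38388625}$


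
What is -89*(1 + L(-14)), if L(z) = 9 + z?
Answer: 356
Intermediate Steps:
-89*(1 + L(-14)) = -89*(1 + (9 - 14)) = -89*(1 - 5) = -89*(-4) = 356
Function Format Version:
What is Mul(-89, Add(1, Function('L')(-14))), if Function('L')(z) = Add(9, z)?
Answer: 356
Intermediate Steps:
Mul(-89, Add(1, Function('L')(-14))) = Mul(-89, Add(1, Add(9, -14))) = Mul(-89, Add(1, -5)) = Mul(-89, -4) = 356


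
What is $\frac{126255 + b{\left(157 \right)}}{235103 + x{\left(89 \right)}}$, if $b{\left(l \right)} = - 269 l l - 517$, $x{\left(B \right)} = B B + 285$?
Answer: $- \frac{2168281}{81103} \approx -26.735$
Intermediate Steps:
$x{\left(B \right)} = 285 + B^{2}$ ($x{\left(B \right)} = B^{2} + 285 = 285 + B^{2}$)
$b{\left(l \right)} = -517 - 269 l^{2}$ ($b{\left(l \right)} = - 269 l^{2} - 517 = -517 - 269 l^{2}$)
$\frac{126255 + b{\left(157 \right)}}{235103 + x{\left(89 \right)}} = \frac{126255 - \left(517 + 269 \cdot 157^{2}\right)}{235103 + \left(285 + 89^{2}\right)} = \frac{126255 - 6631098}{235103 + \left(285 + 7921\right)} = \frac{126255 - 6631098}{235103 + 8206} = \frac{126255 - 6631098}{243309} = \left(-6504843\right) \frac{1}{243309} = - \frac{2168281}{81103}$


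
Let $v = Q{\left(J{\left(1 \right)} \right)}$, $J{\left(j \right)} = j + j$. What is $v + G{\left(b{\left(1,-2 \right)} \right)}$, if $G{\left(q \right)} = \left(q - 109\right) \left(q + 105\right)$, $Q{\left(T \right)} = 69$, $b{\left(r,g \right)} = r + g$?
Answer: $-11371$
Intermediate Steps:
$J{\left(j \right)} = 2 j$
$b{\left(r,g \right)} = g + r$
$G{\left(q \right)} = \left(-109 + q\right) \left(105 + q\right)$
$v = 69$
$v + G{\left(b{\left(1,-2 \right)} \right)} = 69 - \left(11445 - \left(-2 + 1\right)^{2} + 4 \left(-2 + 1\right)\right) = 69 - \left(11441 - 1\right) = 69 + \left(-11445 + 1 + 4\right) = 69 - 11440 = -11371$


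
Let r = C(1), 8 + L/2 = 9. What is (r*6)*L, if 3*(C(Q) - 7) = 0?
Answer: 84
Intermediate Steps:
L = 2 (L = -16 + 2*9 = -16 + 18 = 2)
C(Q) = 7 (C(Q) = 7 + (1/3)*0 = 7 + 0 = 7)
r = 7
(r*6)*L = (7*6)*2 = 42*2 = 84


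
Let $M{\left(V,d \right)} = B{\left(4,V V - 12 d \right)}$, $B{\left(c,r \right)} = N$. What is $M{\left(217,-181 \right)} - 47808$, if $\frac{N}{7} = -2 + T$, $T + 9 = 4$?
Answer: $-47857$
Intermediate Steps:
$T = -5$ ($T = -9 + 4 = -5$)
$N = -49$ ($N = 7 \left(-2 - 5\right) = 7 \left(-7\right) = -49$)
$B{\left(c,r \right)} = -49$
$M{\left(V,d \right)} = -49$
$M{\left(217,-181 \right)} - 47808 = -49 - 47808 = -47857$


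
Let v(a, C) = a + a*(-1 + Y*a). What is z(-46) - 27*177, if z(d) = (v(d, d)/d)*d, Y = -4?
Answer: -13243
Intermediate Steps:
v(a, C) = a + a*(-1 - 4*a)
z(d) = -4*d² (z(d) = ((-4*d²)/d)*d = (-4*d)*d = -4*d²)
z(-46) - 27*177 = -4*(-46)² - 27*177 = -4*2116 - 4779 = -8464 - 4779 = -13243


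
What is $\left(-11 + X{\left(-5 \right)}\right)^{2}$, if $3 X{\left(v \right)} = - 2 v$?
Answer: $\frac{529}{9} \approx 58.778$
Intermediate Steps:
$X{\left(v \right)} = - \frac{2 v}{3}$ ($X{\left(v \right)} = \frac{\left(-2\right) v}{3} = - \frac{2 v}{3}$)
$\left(-11 + X{\left(-5 \right)}\right)^{2} = \left(-11 - - \frac{10}{3}\right)^{2} = \left(-11 + \frac{10}{3}\right)^{2} = \left(- \frac{23}{3}\right)^{2} = \frac{529}{9}$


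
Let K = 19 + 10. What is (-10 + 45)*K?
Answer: 1015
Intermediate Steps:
K = 29
(-10 + 45)*K = (-10 + 45)*29 = 35*29 = 1015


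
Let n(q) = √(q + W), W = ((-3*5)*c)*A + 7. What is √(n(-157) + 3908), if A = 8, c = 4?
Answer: √(3908 + 3*I*√70) ≈ 62.514 + 0.2008*I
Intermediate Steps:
W = -473 (W = (-3*5*4)*8 + 7 = -15*4*8 + 7 = -60*8 + 7 = -480 + 7 = -473)
n(q) = √(-473 + q) (n(q) = √(q - 473) = √(-473 + q))
√(n(-157) + 3908) = √(√(-473 - 157) + 3908) = √(√(-630) + 3908) = √(3*I*√70 + 3908) = √(3908 + 3*I*√70)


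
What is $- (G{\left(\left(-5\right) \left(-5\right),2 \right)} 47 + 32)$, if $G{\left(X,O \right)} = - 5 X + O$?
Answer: $5749$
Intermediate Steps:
$G{\left(X,O \right)} = O - 5 X$
$- (G{\left(\left(-5\right) \left(-5\right),2 \right)} 47 + 32) = - (\left(2 - 5 \left(\left(-5\right) \left(-5\right)\right)\right) 47 + 32) = - (\left(2 - 125\right) 47 + 32) = - (\left(-123\right) 47 + 32) = - (-5781 + 32) = \left(-1\right) \left(-5749\right) = 5749$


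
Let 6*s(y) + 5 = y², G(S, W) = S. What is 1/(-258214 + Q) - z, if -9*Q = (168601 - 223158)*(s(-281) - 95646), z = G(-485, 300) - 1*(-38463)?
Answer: -512993417690071/13507646998 ≈ -37978.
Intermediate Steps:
s(y) = -⅚ + y²/6
z = 37978 (z = -485 - 1*(-38463) = -485 + 38463 = 37978)
Q = -13500675220/27 (Q = -(168601 - 223158)*((-⅚ + (⅙)*(-281)²) - 95646)/9 = -(-54557)*((-⅚ + (⅙)*78961) - 95646)/9 = -(-54557)*((-⅚ + 78961/6) - 95646)/9 = -(-54557)*(39478/3 - 95646)/9 = -(-54557)*(-247460)/(9*3) = -⅑*13500675220/3 = -13500675220/27 ≈ -5.0002e+8)
1/(-258214 + Q) - z = 1/(-258214 - 13500675220/27) - 1*37978 = 1/(-13507646998/27) - 37978 = -27/13507646998 - 37978 = -512993417690071/13507646998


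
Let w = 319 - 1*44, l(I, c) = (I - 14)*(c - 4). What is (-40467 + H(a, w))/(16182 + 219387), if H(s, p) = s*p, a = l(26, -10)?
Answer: -28889/78523 ≈ -0.36791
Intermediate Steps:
l(I, c) = (-14 + I)*(-4 + c)
a = -168 (a = 56 - 14*(-10) - 4*26 + 26*(-10) = 56 + 140 - 104 - 260 = -168)
w = 275 (w = 319 - 44 = 275)
H(s, p) = p*s
(-40467 + H(a, w))/(16182 + 219387) = (-40467 + 275*(-168))/(16182 + 219387) = (-40467 - 46200)/235569 = -86667*1/235569 = -28889/78523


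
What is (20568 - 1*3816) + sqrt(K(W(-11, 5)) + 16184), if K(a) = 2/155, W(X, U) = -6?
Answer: 16752 + sqrt(388820910)/155 ≈ 16879.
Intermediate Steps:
K(a) = 2/155 (K(a) = 2*(1/155) = 2/155)
(20568 - 1*3816) + sqrt(K(W(-11, 5)) + 16184) = (20568 - 1*3816) + sqrt(2/155 + 16184) = (20568 - 3816) + sqrt(2508522/155) = 16752 + sqrt(388820910)/155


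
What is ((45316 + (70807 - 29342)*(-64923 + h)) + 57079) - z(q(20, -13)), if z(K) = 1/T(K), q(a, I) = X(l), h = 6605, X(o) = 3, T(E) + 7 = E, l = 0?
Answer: -9672213899/4 ≈ -2.4181e+9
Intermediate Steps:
T(E) = -7 + E
q(a, I) = 3
z(K) = 1/(-7 + K)
((45316 + (70807 - 29342)*(-64923 + h)) + 57079) - z(q(20, -13)) = ((45316 + (70807 - 29342)*(-64923 + 6605)) + 57079) - 1/(-7 + 3) = ((45316 + 41465*(-58318)) + 57079) - 1/(-4) = ((45316 - 2418155870) + 57079) - 1*(-1/4) = (-2418110554 + 57079) + 1/4 = -2418053475 + 1/4 = -9672213899/4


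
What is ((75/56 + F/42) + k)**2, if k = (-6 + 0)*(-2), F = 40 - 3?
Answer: 5707321/28224 ≈ 202.22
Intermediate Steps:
F = 37
k = 12 (k = -6*(-2) = 12)
((75/56 + F/42) + k)**2 = ((75/56 + 37/42) + 12)**2 = (373/168 + 12)**2 = (2389/168)**2 = 5707321/28224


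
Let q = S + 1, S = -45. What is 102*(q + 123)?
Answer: 8058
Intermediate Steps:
q = -44 (q = -45 + 1 = -44)
102*(q + 123) = 102*(-44 + 123) = 102*79 = 8058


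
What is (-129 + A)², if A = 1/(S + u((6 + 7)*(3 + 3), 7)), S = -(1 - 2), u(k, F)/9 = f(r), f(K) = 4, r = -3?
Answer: 22771984/1369 ≈ 16634.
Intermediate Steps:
u(k, F) = 36 (u(k, F) = 9*4 = 36)
S = 1 (S = -1*(-1) = 1)
A = 1/37 (A = 1/(1 + 36) = 1/37 ≈ 0.027027)
(-129 + A)² = (-129 + 1/37)² = (-4772/37)² = 22771984/1369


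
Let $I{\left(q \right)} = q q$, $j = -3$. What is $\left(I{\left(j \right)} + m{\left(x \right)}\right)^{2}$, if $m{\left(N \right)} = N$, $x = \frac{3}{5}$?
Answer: $\frac{2304}{25} \approx 92.16$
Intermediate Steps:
$x = \frac{3}{5}$ ($x = 3 \cdot \frac{1}{5} = \frac{3}{5} \approx 0.6$)
$I{\left(q \right)} = q^{2}$
$\left(I{\left(j \right)} + m{\left(x \right)}\right)^{2} = \left(\left(-3\right)^{2} + \frac{3}{5}\right)^{2} = \left(9 + \frac{3}{5}\right)^{2} = \left(\frac{48}{5}\right)^{2} = \frac{2304}{25}$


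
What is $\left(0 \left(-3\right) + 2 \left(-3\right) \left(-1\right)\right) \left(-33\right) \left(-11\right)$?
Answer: $2178$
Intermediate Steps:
$\left(0 \left(-3\right) + 2 \left(-3\right) \left(-1\right)\right) \left(-33\right) \left(-11\right) = \left(0 - -6\right) \left(-33\right) \left(-11\right) = \left(0 + 6\right) \left(-33\right) \left(-11\right) = 6 \left(-33\right) \left(-11\right) = \left(-198\right) \left(-11\right) = 2178$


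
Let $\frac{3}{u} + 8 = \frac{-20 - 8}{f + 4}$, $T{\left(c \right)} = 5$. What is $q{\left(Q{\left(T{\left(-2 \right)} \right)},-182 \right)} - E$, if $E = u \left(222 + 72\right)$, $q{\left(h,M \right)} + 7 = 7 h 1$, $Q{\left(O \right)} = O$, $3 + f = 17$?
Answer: $\frac{5173}{43} \approx 120.3$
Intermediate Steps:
$f = 14$ ($f = -3 + 17 = 14$)
$u = - \frac{27}{86}$ ($u = \frac{3}{-8 + \frac{-20 - 8}{14 + 4}} = \frac{3}{-8 - \frac{28}{18}} = \frac{3}{-8 - \frac{14}{9}} = \frac{3}{- \frac{86}{9}} = 3 \left(- \frac{9}{86}\right) = - \frac{27}{86} \approx -0.31395$)
$q{\left(h,M \right)} = -7 + 7 h$ ($q{\left(h,M \right)} = -7 + 7 h 1 = -7 + 7 h$)
$E = - \frac{3969}{43}$ ($E = - \frac{27 \left(222 + 72\right)}{86} = \left(- \frac{27}{86}\right) 294 = - \frac{3969}{43} \approx -92.302$)
$q{\left(Q{\left(T{\left(-2 \right)} \right)},-182 \right)} - E = \left(-7 + 7 \cdot 5\right) - - \frac{3969}{43} = \left(-7 + 35\right) + \frac{3969}{43} = 28 + \frac{3969}{43} = \frac{5173}{43}$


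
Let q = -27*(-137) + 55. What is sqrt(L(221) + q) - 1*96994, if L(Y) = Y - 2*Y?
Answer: -96994 + sqrt(3533) ≈ -96935.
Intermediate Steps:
q = 3754 (q = 3699 + 55 = 3754)
L(Y) = -Y
sqrt(L(221) + q) - 1*96994 = sqrt(-1*221 + 3754) - 1*96994 = sqrt(-221 + 3754) - 96994 = sqrt(3533) - 96994 = -96994 + sqrt(3533)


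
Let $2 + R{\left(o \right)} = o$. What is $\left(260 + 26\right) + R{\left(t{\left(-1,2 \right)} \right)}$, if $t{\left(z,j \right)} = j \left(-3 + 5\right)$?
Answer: $288$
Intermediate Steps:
$t{\left(z,j \right)} = 2 j$ ($t{\left(z,j \right)} = j 2 = 2 j$)
$R{\left(o \right)} = -2 + o$
$\left(260 + 26\right) + R{\left(t{\left(-1,2 \right)} \right)} = \left(260 + 26\right) + \left(-2 + 2 \cdot 2\right) = 286 + \left(-2 + 4\right) = 286 + 2 = 288$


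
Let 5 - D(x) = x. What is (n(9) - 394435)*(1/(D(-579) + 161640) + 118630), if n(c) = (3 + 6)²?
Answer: -3794599024899417/81112 ≈ -4.6782e+10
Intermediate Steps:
D(x) = 5 - x
n(c) = 81 (n(c) = 9² = 81)
(n(9) - 394435)*(1/(D(-579) + 161640) + 118630) = (81 - 394435)*(1/((5 - 1*(-579)) + 161640) + 118630) = -394354*(1/((5 + 579) + 161640) + 118630) = -394354*(1/(584 + 161640) + 118630) = -394354*(1/162224 + 118630) = -394354*19244633121/162224 = -3794599024899417/81112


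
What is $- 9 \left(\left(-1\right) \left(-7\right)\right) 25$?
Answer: $-1575$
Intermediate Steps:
$- 9 \left(\left(-1\right) \left(-7\right)\right) 25 = \left(-9\right) 7 \cdot 25 = \left(-63\right) 25 = -1575$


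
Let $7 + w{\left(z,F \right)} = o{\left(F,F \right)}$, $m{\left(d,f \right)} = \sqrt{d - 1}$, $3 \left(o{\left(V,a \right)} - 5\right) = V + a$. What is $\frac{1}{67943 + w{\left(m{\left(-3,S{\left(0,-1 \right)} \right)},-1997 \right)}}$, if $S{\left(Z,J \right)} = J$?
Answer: $\frac{3}{199829} \approx 1.5013 \cdot 10^{-5}$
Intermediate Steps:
$o{\left(V,a \right)} = 5 + \frac{V}{3} + \frac{a}{3}$ ($o{\left(V,a \right)} = 5 + \frac{V + a}{3} = 5 + \left(\frac{V}{3} + \frac{a}{3}\right) = 5 + \frac{V}{3} + \frac{a}{3}$)
$m{\left(d,f \right)} = \sqrt{-1 + d}$
$w{\left(z,F \right)} = -2 + \frac{2 F}{3}$ ($w{\left(z,F \right)} = -7 + \left(5 + \frac{F}{3} + \frac{F}{3}\right) = -7 + \left(5 + \frac{2 F}{3}\right) = -2 + \frac{2 F}{3}$)
$\frac{1}{67943 + w{\left(m{\left(-3,S{\left(0,-1 \right)} \right)},-1997 \right)}} = \frac{1}{67943 + \left(-2 + \frac{2}{3} \left(-1997\right)\right)} = \frac{1}{67943 - \frac{4000}{3}} = \frac{1}{\frac{199829}{3}} = \frac{3}{199829}$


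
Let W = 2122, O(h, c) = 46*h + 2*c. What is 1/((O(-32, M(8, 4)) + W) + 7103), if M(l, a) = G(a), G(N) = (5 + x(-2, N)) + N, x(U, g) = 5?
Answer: 1/7781 ≈ 0.00012852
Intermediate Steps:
G(N) = 10 + N (G(N) = (5 + 5) + N = 10 + N)
M(l, a) = 10 + a
O(h, c) = 2*c + 46*h
1/((O(-32, M(8, 4)) + W) + 7103) = 1/(((2*(10 + 4) + 46*(-32)) + 2122) + 7103) = 1/(((2*14 - 1472) + 2122) + 7103) = 1/(((28 - 1472) + 2122) + 7103) = 1/((-1444 + 2122) + 7103) = 1/(678 + 7103) = 1/7781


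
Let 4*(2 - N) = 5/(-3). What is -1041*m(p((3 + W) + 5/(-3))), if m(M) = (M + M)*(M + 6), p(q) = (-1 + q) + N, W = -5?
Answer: 140535/8 ≈ 17567.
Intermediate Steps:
N = 29/12 (N = 2 - 5/(4*(-3)) = 2 - 5*(-1)/(4*3) = 2 - 1/4*(-5/3) = 2 + 5/12 = 29/12 ≈ 2.4167)
p(q) = 17/12 + q (p(q) = (-1 + q) + 29/12 = 17/12 + q)
m(M) = 2*M*(6 + M) (m(M) = (2*M)*(6 + M) = 2*M*(6 + M))
-1041*m(p((3 + W) + 5/(-3))) = -2082*(17/12 + ((3 - 5) + 5/(-3)))*(6 + (17/12 + ((3 - 5) + 5/(-3)))) = -2082*(17/12 + (-2 + 5*(-1/3)))*(6 + (17/12 + (-2 + 5*(-1/3)))) = -2082*(17/12 + (-2 - 5/3))*(6 + (17/12 + (-2 - 5/3))) = -2082*(17/12 - 11/3)*(6 + (17/12 - 11/3)) = -2082*(-9)*(6 - 9/4)/4 = -2082*(-9)*15/(4*4) = -1041*(-135/8) = 140535/8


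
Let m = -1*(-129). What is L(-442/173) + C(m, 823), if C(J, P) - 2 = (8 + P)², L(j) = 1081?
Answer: 691644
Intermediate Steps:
m = 129
C(J, P) = 2 + (8 + P)²
L(-442/173) + C(m, 823) = 1081 + (2 + (8 + 823)²) = 1081 + (2 + 831²) = 1081 + (2 + 690561) = 1081 + 690563 = 691644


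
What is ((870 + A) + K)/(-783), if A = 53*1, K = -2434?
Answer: 1511/783 ≈ 1.9298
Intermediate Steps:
A = 53
((870 + A) + K)/(-783) = ((870 + 53) - 2434)/(-783) = (923 - 2434)*(-1/783) = -1511*(-1/783) = 1511/783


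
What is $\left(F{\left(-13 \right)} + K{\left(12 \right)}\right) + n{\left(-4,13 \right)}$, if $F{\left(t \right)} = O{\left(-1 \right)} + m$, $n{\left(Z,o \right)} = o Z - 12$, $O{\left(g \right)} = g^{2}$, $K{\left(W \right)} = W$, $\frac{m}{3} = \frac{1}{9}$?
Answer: $- \frac{152}{3} \approx -50.667$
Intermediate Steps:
$m = \frac{1}{3}$ ($m = \frac{3}{9} = 3 \cdot \frac{1}{9} = \frac{1}{3} \approx 0.33333$)
$n{\left(Z,o \right)} = -12 + Z o$ ($n{\left(Z,o \right)} = Z o - 12 = -12 + Z o$)
$F{\left(t \right)} = \frac{4}{3}$ ($F{\left(t \right)} = \left(-1\right)^{2} + \frac{1}{3} = 1 + \frac{1}{3} = \frac{4}{3}$)
$\left(F{\left(-13 \right)} + K{\left(12 \right)}\right) + n{\left(-4,13 \right)} = \left(\frac{4}{3} + 12\right) - 64 = \frac{40}{3} - 64 = - \frac{152}{3}$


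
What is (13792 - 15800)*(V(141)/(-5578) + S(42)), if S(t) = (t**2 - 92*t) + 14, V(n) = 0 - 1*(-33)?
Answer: 11682283964/2789 ≈ 4.1887e+6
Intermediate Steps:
V(n) = 33 (V(n) = 0 + 33 = 33)
S(t) = 14 + t**2 - 92*t
(13792 - 15800)*(V(141)/(-5578) + S(42)) = (13792 - 15800)*(33/(-5578) + (14 + 42**2 - 92*42)) = -2008*(33*(-1/5578) + (14 + 1764 - 3864)) = -2008*(-33/5578 - 2086) = -2008*(-11635741/5578) = 11682283964/2789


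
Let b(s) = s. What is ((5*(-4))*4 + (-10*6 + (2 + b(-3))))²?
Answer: 19881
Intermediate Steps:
((5*(-4))*4 + (-10*6 + (2 + b(-3))))² = ((5*(-4))*4 + (-10*6 + (2 - 3)))² = (-20*4 + (-60 - 1))² = (-80 - 61)² = (-141)² = 19881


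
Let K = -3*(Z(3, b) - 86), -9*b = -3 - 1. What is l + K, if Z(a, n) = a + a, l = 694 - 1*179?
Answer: 755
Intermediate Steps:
b = 4/9 (b = -(-3 - 1)/9 = -⅑*(-4) = 4/9 ≈ 0.44444)
l = 515 (l = 694 - 179 = 515)
Z(a, n) = 2*a
K = 240 (K = -3*(2*3 - 86) = -3*(6 - 86) = -3*(-80) = 240)
l + K = 515 + 240 = 755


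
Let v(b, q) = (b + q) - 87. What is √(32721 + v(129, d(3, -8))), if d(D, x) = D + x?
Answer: √32758 ≈ 180.99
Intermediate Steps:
v(b, q) = -87 + b + q
√(32721 + v(129, d(3, -8))) = √(32721 + (-87 + 129 + (3 - 8))) = √(32721 + (-87 + 129 - 5)) = √(32721 + 37) = √32758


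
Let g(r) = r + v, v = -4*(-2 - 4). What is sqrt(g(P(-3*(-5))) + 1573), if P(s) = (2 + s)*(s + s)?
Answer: 7*sqrt(43) ≈ 45.902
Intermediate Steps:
P(s) = 2*s*(2 + s) (P(s) = (2 + s)*(2*s) = 2*s*(2 + s))
v = 24 (v = -4*(-6) = 24)
g(r) = 24 + r (g(r) = r + 24 = 24 + r)
sqrt(g(P(-3*(-5))) + 1573) = sqrt((24 + 2*(-3*(-5))*(2 - 3*(-5))) + 1573) = sqrt((24 + 2*15*(2 + 15)) + 1573) = sqrt((24 + 2*15*17) + 1573) = sqrt((24 + 510) + 1573) = sqrt(534 + 1573) = sqrt(2107) = 7*sqrt(43)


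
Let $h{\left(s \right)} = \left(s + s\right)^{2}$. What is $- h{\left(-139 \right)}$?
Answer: $-77284$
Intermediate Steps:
$h{\left(s \right)} = 4 s^{2}$ ($h{\left(s \right)} = \left(2 s\right)^{2} = 4 s^{2}$)
$- h{\left(-139 \right)} = - 4 \left(-139\right)^{2} = - 4 \cdot 19321 = \left(-1\right) 77284 = -77284$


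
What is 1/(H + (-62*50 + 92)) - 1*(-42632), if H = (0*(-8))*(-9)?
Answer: 128237055/3008 ≈ 42632.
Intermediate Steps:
H = 0 (H = 0*(-9) = 0)
1/(H + (-62*50 + 92)) - 1*(-42632) = 1/(0 + (-62*50 + 92)) - 1*(-42632) = 1/(0 + (-3100 + 92)) + 42632 = 1/(0 - 3008) + 42632 = 1/(-3008) + 42632 = -1/3008 + 42632 = 128237055/3008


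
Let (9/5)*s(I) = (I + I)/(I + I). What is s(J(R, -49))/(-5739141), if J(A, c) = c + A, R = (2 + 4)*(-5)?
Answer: -5/51652269 ≈ -9.6801e-8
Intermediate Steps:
R = -30 (R = 6*(-5) = -30)
J(A, c) = A + c
s(I) = 5/9 (s(I) = 5*((I + I)/(I + I))/9 = 5*((2*I)/((2*I)))/9 = 5*((2*I)*(1/(2*I)))/9 = (5/9)*1 = 5/9)
s(J(R, -49))/(-5739141) = (5/9)/(-5739141) = (5/9)*(-1/5739141) = -5/51652269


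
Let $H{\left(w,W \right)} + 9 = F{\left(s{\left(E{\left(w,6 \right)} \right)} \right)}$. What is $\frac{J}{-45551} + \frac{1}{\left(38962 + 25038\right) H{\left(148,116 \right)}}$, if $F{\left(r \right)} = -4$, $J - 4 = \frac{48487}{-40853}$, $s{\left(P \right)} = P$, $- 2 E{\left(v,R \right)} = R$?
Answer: $- \frac{97478495003}{1548264642496000} \approx -6.296 \cdot 10^{-5}$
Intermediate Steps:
$E{\left(v,R \right)} = - \frac{R}{2}$
$J = \frac{114925}{40853}$ ($J = 4 + \frac{48487}{-40853} = 4 + 48487 \left(- \frac{1}{40853}\right) = 4 - \frac{48487}{40853} = \frac{114925}{40853} \approx 2.8131$)
$H{\left(w,W \right)} = -13$ ($H{\left(w,W \right)} = -9 - 4 = -13$)
$\frac{J}{-45551} + \frac{1}{\left(38962 + 25038\right) H{\left(148,116 \right)}} = \frac{114925}{40853 \left(-45551\right)} + \frac{1}{\left(38962 + 25038\right) \left(-13\right)} = \frac{114925}{40853} \left(- \frac{1}{45551}\right) + \frac{1}{64000} \left(- \frac{1}{13}\right) = - \frac{114925}{1860895003} + \frac{1}{64000} \left(- \frac{1}{13}\right) = - \frac{114925}{1860895003} - \frac{1}{832000} = - \frac{97478495003}{1548264642496000}$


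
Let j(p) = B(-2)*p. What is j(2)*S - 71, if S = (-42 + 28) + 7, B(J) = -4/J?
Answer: -99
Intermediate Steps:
S = -7 (S = -14 + 7 = -7)
j(p) = 2*p (j(p) = (-4/(-2))*p = (-4*(-½))*p = 2*p)
j(2)*S - 71 = (2*2)*(-7) - 71 = 4*(-7) - 71 = -28 - 71 = -99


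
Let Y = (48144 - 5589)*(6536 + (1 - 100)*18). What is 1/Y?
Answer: 1/202306470 ≈ 4.9430e-9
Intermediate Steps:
Y = 202306470 (Y = 42555*(6536 - 99*18) = 42555*(6536 - 1782) = 42555*4754 = 202306470)
1/Y = 1/202306470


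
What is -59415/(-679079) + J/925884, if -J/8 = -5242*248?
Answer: 1779379979993/157187095209 ≈ 11.320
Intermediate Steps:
J = 10400128 (J = -(-41936)*248 = -8*(-1300016) = 10400128)
-59415/(-679079) + J/925884 = -59415/(-679079) + 10400128/925884 = -59415*(-1/679079) + 10400128*(1/925884) = 59415/679079 + 2600032/231471 = 1779379979993/157187095209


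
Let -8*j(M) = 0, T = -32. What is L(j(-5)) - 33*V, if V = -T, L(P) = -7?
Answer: -1063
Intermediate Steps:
j(M) = 0 (j(M) = -⅛*0 = 0)
V = 32 (V = -1*(-32) = 32)
L(j(-5)) - 33*V = -7 - 33*32 = -7 - 1056 = -1063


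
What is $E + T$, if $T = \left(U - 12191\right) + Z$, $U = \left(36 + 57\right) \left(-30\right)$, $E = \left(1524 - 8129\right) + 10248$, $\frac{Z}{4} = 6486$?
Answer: $14606$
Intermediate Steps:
$Z = 25944$ ($Z = 4 \cdot 6486 = 25944$)
$E = 3643$ ($E = -6605 + 10248 = 3643$)
$U = -2790$ ($U = 93 \left(-30\right) = -2790$)
$T = 10963$ ($T = \left(-2790 - 12191\right) + 25944 = -14981 + 25944 = 10963$)
$E + T = 3643 + 10963 = 14606$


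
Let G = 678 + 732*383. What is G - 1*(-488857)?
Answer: 769891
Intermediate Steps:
G = 281034 (G = 678 + 280356 = 281034)
G - 1*(-488857) = 281034 - 1*(-488857) = 281034 + 488857 = 769891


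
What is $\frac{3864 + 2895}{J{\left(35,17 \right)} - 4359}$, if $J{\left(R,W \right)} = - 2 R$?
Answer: $- \frac{6759}{4429} \approx -1.5261$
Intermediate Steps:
$\frac{3864 + 2895}{J{\left(35,17 \right)} - 4359} = \frac{3864 + 2895}{\left(-2\right) 35 - 4359} = \frac{6759}{-70 - 4359} = \frac{6759}{-4429} = 6759 \left(- \frac{1}{4429}\right) = - \frac{6759}{4429}$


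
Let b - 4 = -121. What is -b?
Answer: 117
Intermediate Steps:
b = -117 (b = 4 - 121 = -117)
-b = -1*(-117) = 117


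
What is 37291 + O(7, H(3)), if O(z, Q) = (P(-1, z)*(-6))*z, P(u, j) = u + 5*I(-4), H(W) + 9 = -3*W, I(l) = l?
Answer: 38173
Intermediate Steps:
H(W) = -9 - 3*W
P(u, j) = -20 + u (P(u, j) = u + 5*(-4) = u - 20 = -20 + u)
O(z, Q) = 126*z (O(z, Q) = ((-20 - 1)*(-6))*z = (-21*(-6))*z = 126*z)
37291 + O(7, H(3)) = 37291 + 126*7 = 37291 + 882 = 38173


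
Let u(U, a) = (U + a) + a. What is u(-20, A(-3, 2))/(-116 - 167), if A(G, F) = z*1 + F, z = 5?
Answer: 6/283 ≈ 0.021201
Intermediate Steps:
A(G, F) = 5 + F (A(G, F) = 5*1 + F = 5 + F)
u(U, a) = U + 2*a
u(-20, A(-3, 2))/(-116 - 167) = (-20 + 2*(5 + 2))/(-116 - 167) = (-20 + 2*7)/(-283) = (-20 + 14)*(-1/283) = -6*(-1/283) = 6/283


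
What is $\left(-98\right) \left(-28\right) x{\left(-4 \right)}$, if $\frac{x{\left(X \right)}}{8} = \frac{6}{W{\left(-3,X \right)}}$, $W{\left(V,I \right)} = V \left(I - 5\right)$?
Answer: $\frac{43904}{9} \approx 4878.2$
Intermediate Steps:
$W{\left(V,I \right)} = V \left(-5 + I\right)$
$x{\left(X \right)} = \frac{48}{15 - 3 X}$ ($x{\left(X \right)} = 8 \frac{6}{\left(-3\right) \left(-5 + X\right)} = 8 \frac{6}{15 - 3 X} = \frac{48}{15 - 3 X}$)
$\left(-98\right) \left(-28\right) x{\left(-4 \right)} = \left(-98\right) \left(-28\right) \frac{16}{5 - -4} = 2744 \frac{16}{5 + 4} = 2744 \cdot \frac{16}{9} = \frac{43904}{9}$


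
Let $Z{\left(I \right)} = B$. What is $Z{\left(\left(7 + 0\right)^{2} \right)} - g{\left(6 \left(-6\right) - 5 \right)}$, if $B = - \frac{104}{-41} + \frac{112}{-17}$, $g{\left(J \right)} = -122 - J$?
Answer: $\frac{53633}{697} \approx 76.948$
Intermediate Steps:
$B = - \frac{2824}{697}$ ($B = \left(-104\right) \left(- \frac{1}{41}\right) + 112 \left(- \frac{1}{17}\right) = \frac{104}{41} - \frac{112}{17} = - \frac{2824}{697} \approx -4.0517$)
$Z{\left(I \right)} = - \frac{2824}{697}$
$Z{\left(\left(7 + 0\right)^{2} \right)} - g{\left(6 \left(-6\right) - 5 \right)} = - \frac{2824}{697} - \left(-122 - \left(6 \left(-6\right) - 5\right)\right) = - \frac{2824}{697} - \left(-122 - \left(-36 - 5\right)\right) = - \frac{2824}{697} - \left(-122 - -41\right) = - \frac{2824}{697} - \left(-122 + 41\right) = - \frac{2824}{697} - -81 = - \frac{2824}{697} + 81 = \frac{53633}{697}$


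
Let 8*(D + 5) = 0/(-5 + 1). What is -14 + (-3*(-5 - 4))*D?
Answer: -149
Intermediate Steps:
D = -5 (D = -5 + (0/(-5 + 1))/8 = -5 + (0/(-4))/8 = -5 + (0*(-1/4))/8 = -5 + (1/8)*0 = -5 + 0 = -5)
-14 + (-3*(-5 - 4))*D = -14 - 3*(-5 - 4)*(-5) = -14 - 3*(-9)*(-5) = -14 + 27*(-5) = -14 - 135 = -149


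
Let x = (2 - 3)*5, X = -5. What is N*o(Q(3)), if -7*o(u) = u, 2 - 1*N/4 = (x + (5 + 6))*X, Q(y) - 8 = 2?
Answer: -1280/7 ≈ -182.86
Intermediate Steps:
x = -5 (x = -1*5 = -5)
Q(y) = 10 (Q(y) = 8 + 2 = 10)
N = 128 (N = 8 - 4*(-5 + (5 + 6))*(-5) = 8 - 4*(-5 + 11)*(-5) = 8 - 24*(-5) = 8 - 4*(-30) = 8 + 120 = 128)
o(u) = -u/7
N*o(Q(3)) = 128*(-⅐*10) = 128*(-10/7) = -1280/7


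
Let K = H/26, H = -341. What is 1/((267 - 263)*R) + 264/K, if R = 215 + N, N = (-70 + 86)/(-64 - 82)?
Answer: -39152489/1945188 ≈ -20.128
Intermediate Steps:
K = -341/26 ≈ -13.115
N = -8/73 (N = 16/(-146) = 16*(-1/146) = -8/73 ≈ -0.10959)
R = 15687/73 (R = 215 - 8/73 = 15687/73 ≈ 214.89)
1/((267 - 263)*R) + 264/K = 1/((267 - 263)*(15687/73)) + 264/(-341/26) = (73/15687)/4 + 264*(-26/341) = (¼)*(73/15687) - 624/31 = 73/62748 - 624/31 = -39152489/1945188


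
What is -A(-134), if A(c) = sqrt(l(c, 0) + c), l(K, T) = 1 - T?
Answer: -I*sqrt(133) ≈ -11.533*I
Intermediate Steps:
A(c) = sqrt(1 + c) (A(c) = sqrt((1 - 1*0) + c) = sqrt((1 + 0) + c) = sqrt(1 + c))
-A(-134) = -sqrt(1 - 134) = -sqrt(-133) = -I*sqrt(133)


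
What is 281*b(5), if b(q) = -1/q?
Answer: -281/5 ≈ -56.200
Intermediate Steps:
281*b(5) = 281*(-1/5) = 281*(-1*⅕) = 281*(-⅕) = -281/5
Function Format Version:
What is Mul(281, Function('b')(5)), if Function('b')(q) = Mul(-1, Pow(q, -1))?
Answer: Rational(-281, 5) ≈ -56.200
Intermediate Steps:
Mul(281, Function('b')(5)) = Mul(281, Mul(-1, Pow(5, -1))) = Mul(281, Mul(-1, Rational(1, 5))) = Mul(281, Rational(-1, 5)) = Rational(-281, 5)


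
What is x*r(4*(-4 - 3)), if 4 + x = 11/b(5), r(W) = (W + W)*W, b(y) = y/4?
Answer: 37632/5 ≈ 7526.4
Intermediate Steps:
b(y) = y/4 (b(y) = y*(¼) = y/4)
r(W) = 2*W² (r(W) = (2*W)*W = 2*W²)
x = 24/5 (x = -4 + 11/(((¼)*5)) = -4 + 11/(5/4) = -4 + 11*(⅘) = -4 + 44/5 = 24/5 ≈ 4.8000)
x*r(4*(-4 - 3)) = 24*(2*(4*(-4 - 3))²)/5 = 24*(2*(4*(-7))²)/5 = 24*(2*(-28)²)/5 = 24*(2*784)/5 = (24/5)*1568 = 37632/5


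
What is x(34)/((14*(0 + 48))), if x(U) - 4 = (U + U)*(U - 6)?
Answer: 159/56 ≈ 2.8393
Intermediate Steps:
x(U) = 4 + 2*U*(-6 + U) (x(U) = 4 + (U + U)*(U - 6) = 4 + (2*U)*(-6 + U) = 4 + 2*U*(-6 + U))
x(34)/((14*(0 + 48))) = (4 - 12*34 + 2*34²)/((14*(0 + 48))) = (4 - 408 + 2*1156)/((14*48)) = (4 - 408 + 2312)/672 = 1908*(1/672) = 159/56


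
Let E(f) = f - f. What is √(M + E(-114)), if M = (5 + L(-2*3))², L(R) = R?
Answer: 1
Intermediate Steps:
E(f) = 0
M = 1 (M = (5 - 2*3)² = (5 - 6)² = (-1)² = 1)
√(M + E(-114)) = √(1 + 0) = √1 = 1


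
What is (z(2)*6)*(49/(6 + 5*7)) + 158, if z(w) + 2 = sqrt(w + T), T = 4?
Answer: 5890/41 + 294*sqrt(6)/41 ≈ 161.22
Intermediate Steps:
z(w) = -2 + sqrt(4 + w) (z(w) = -2 + sqrt(w + 4) = -2 + sqrt(4 + w))
(z(2)*6)*(49/(6 + 5*7)) + 158 = ((-2 + sqrt(4 + 2))*6)*(49/(6 + 5*7)) + 158 = ((-2 + sqrt(6))*6)*(49/(6 + 35)) + 158 = (-12 + 6*sqrt(6))*(49/41) + 158 = (-588/41 + 294*sqrt(6)/41) + 158 = 5890/41 + 294*sqrt(6)/41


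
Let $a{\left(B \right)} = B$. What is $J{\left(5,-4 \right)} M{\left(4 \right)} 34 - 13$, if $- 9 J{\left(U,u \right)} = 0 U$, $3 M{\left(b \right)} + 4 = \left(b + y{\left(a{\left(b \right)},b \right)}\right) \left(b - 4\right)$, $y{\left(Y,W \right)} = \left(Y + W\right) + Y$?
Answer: $-13$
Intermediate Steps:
$y{\left(Y,W \right)} = W + 2 Y$ ($y{\left(Y,W \right)} = \left(W + Y\right) + Y = W + 2 Y$)
$M{\left(b \right)} = - \frac{4}{3} + \frac{4 b \left(-4 + b\right)}{3}$ ($M{\left(b \right)} = - \frac{4}{3} + \frac{\left(b + \left(b + 2 b\right)\right) \left(b - 4\right)}{3} = - \frac{4}{3} + \frac{\left(b + 3 b\right) \left(-4 + b\right)}{3} = - \frac{4}{3} + \frac{4 b \left(-4 + b\right)}{3}$)
$J{\left(U,u \right)} = 0$ ($J{\left(U,u \right)} = - \frac{0 U}{9} = \left(- \frac{1}{9}\right) 0 = 0$)
$J{\left(5,-4 \right)} M{\left(4 \right)} 34 - 13 = 0 \left(- \frac{4}{3} - \frac{64}{3} + \frac{4 \cdot 4^{2}}{3}\right) 34 - 13 = 0 \left(- \frac{4}{3} - \frac{64}{3} + \frac{4}{3} \cdot 16\right) 34 - 13 = 0 \left(- \frac{4}{3} - \frac{64}{3} + \frac{64}{3}\right) 34 - 13 = 0 \left(- \frac{4}{3}\right) 34 - 13 = 0 \cdot 34 - 13 = 0 - 13 = -13$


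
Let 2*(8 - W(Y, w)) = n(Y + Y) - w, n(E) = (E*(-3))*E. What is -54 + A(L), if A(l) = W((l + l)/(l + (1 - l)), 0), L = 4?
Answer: 338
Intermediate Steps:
n(E) = -3*E² (n(E) = (-3*E)*E = -3*E²)
W(Y, w) = 8 + w/2 + 6*Y² (W(Y, w) = 8 - (-3*(Y + Y)² - w)/2 = 8 - (-3*4*Y² - w)/2 = 8 - (-12*Y² - w)/2 = 8 - (-w - 12*Y²)/2 = 8 + (w/2 + 6*Y²) = 8 + w/2 + 6*Y²)
A(l) = 8 + 24*l² (A(l) = 8 + (½)*0 + 6*((l + l)/(l + (1 - l)))² = 8 + 0 + 6*((2*l)/1)² = 8 + 0 + 6*((2*l)*1)² = 8 + 0 + 6*(2*l)² = 8 + 0 + 6*(4*l²) = 8 + 0 + 24*l² = 8 + 24*l²)
-54 + A(L) = -54 + (8 + 24*4²) = -54 + (8 + 24*16) = -54 + (8 + 384) = -54 + 392 = 338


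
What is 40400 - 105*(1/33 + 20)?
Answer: 421265/11 ≈ 38297.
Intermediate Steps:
40400 - 105*(1/33 + 20) = 40400 - 105*661/33 = 40400 - 23135/11 = 421265/11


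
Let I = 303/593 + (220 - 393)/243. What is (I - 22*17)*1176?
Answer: -21137418512/48033 ≈ -4.4006e+5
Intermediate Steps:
I = -28960/144099 (I = 303*(1/593) - 173*1/243 = 303/593 - 173/243 = -28960/144099 ≈ -0.20097)
(I - 22*17)*1176 = (-28960/144099 - 22*17)*1176 = (-28960/144099 - 374)*1176 = -53921986/144099*1176 = -21137418512/48033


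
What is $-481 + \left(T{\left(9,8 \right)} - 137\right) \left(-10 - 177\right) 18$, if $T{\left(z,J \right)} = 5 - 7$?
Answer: $467393$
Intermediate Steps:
$T{\left(z,J \right)} = -2$ ($T{\left(z,J \right)} = 5 - 7 = -2$)
$-481 + \left(T{\left(9,8 \right)} - 137\right) \left(-10 - 177\right) 18 = -481 + \left(-2 - 137\right) \left(-10 - 177\right) 18 = -481 + \left(-139\right) \left(-187\right) 18 = -481 + 25993 \cdot 18 = -481 + 467874 = 467393$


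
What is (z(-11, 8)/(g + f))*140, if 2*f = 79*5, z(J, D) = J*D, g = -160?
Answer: -4928/15 ≈ -328.53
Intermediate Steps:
z(J, D) = D*J
f = 395/2 (f = (79*5)/2 = (½)*395 = 395/2 ≈ 197.50)
(z(-11, 8)/(g + f))*140 = ((8*(-11))/(-160 + 395/2))*140 = -88/75/2*140 = -88*2/75*140 = -176/75*140 = -4928/15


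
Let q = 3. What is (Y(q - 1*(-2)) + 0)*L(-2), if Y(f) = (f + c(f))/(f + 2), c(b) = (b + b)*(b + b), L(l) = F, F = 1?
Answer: 15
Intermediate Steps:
L(l) = 1
c(b) = 4*b² (c(b) = (2*b)*(2*b) = 4*b²)
Y(f) = (f + 4*f²)/(2 + f) (Y(f) = (f + 4*f²)/(f + 2) = (f + 4*f²)/(2 + f))
(Y(q - 1*(-2)) + 0)*L(-2) = ((3 - 1*(-2))*(1 + 4*(3 - 1*(-2)))/(2 + (3 - 1*(-2))) + 0)*1 = ((3 + 2)*(1 + 4*(3 + 2))/(2 + (3 + 2)) + 0)*1 = (5*(1 + 4*5)/(2 + 5) + 0)*1 = (5*(1 + 20)/7 + 0)*1 = (5*(⅐)*21 + 0)*1 = (15 + 0)*1 = 15*1 = 15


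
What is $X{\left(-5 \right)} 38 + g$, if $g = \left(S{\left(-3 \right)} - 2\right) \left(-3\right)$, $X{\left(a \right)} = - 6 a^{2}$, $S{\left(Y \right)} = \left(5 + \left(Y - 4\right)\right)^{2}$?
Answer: $-5706$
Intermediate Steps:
$S{\left(Y \right)} = \left(1 + Y\right)^{2}$ ($S{\left(Y \right)} = \left(5 + \left(-4 + Y\right)\right)^{2} = \left(1 + Y\right)^{2}$)
$g = -6$ ($g = \left(\left(1 - 3\right)^{2} - 2\right) \left(-3\right) = \left(\left(-2\right)^{2} - 2\right) \left(-3\right) = \left(4 - 2\right) \left(-3\right) = 2 \left(-3\right) = -6$)
$X{\left(-5 \right)} 38 + g = - 6 \left(-5\right)^{2} \cdot 38 - 6 = \left(-6\right) 25 \cdot 38 - 6 = \left(-150\right) 38 - 6 = -5700 - 6 = -5706$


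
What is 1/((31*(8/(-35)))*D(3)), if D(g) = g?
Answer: -35/744 ≈ -0.047043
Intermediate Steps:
1/((31*(8/(-35)))*D(3)) = 1/((31*(8/(-35)))*3) = 1/((31*(8*(-1/35)))*3) = 1/((31*(-8/35))*3) = 1/(-248/35*3) = 1/(-744/35) = -35/744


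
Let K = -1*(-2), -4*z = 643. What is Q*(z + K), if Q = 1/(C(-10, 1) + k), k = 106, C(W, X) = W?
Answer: -635/384 ≈ -1.6536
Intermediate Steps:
z = -643/4 (z = -1/4*643 = -643/4 ≈ -160.75)
K = 2
Q = 1/96 (Q = 1/(-10 + 106) = 1/96 ≈ 0.010417)
Q*(z + K) = (-643/4 + 2)/96 = (1/96)*(-635/4) = -635/384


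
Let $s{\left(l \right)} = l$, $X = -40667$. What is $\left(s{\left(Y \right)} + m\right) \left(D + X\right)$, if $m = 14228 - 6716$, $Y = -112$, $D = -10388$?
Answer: $-377807000$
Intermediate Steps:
$m = 7512$ ($m = 14228 - 6716 = 7512$)
$\left(s{\left(Y \right)} + m\right) \left(D + X\right) = \left(-112 + 7512\right) \left(-10388 - 40667\right) = 7400 \left(-51055\right) = -377807000$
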